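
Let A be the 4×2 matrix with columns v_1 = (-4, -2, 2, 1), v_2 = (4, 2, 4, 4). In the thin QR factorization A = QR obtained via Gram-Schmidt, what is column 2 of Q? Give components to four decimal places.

q_2 = (0.3868, 0.1934, 0.6599, 0.6144)

q_1 = v_1/‖v_1‖ = (-4, -2, 2, 1)/5.0000 = (-0.8000, -0.4000, 0.4000, 0.2000).
r_{12} = q_1·v_2 = -1.6000.
u_2 = v_2 + 1.6000·q_1 = (2.7200, 1.3600, 4.6400, 4.3200).
‖u_2‖ = 7.0314, so q_2 = (0.3868, 0.1934, 0.6599, 0.6144).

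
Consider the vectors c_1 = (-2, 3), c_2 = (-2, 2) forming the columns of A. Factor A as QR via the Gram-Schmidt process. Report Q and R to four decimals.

c_1 = (-2, 3); ‖c_1‖ = 3.6056, so q_1 = (-0.5547, 0.8321).
q_1·c_2 = (-0.5547)·(-2) + 0.8321·2 = 2.7735.
u_2 = c_2 − 2.7735·q_1 = (-0.4615, -0.3077).
‖u_2‖ = 0.5547, so q_2 = (-0.8321, -0.5547).

Q = [[-0.5547, -0.8321], [0.8321, -0.5547]], R = [[3.6056, 2.7735], [0.0000, 0.5547]]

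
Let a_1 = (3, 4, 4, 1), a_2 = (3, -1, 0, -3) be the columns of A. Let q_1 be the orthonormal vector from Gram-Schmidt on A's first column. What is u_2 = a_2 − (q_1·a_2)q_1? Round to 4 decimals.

a_1 = (3, 4, 4, 1); ‖a_1‖ = 6.4807, so q_1 = (0.4629, 0.6172, 0.6172, 0.1543).
q_1·a_2 = 0.4629·3 + 0.6172·(-1) + 0.6172·0 + 0.1543·(-3) = 0.3086.
u_2 = a_2 − 0.3086·q_1 = (2.8571, -1.1905, -0.1905, -3.0476).

u_2 = (2.8571, -1.1905, -0.1905, -3.0476)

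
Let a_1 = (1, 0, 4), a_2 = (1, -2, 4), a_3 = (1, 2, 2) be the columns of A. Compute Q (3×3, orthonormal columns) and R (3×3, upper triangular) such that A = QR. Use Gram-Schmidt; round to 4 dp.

q_1 = a_1/‖a_1‖ = (1, 0, 4)/4.1231 = (0.2425, 0.0000, 0.9701).
r_{12} = q_1·a_2 = 4.1231.
u_2 = a_2 − 4.1231·q_1 = (0.0000, -2.0000, 0.0000).
‖u_2‖ = 2.0000, so q_2 = (0.0000, -1.0000, 0.0000).
r_{13} = q_1·a_3 = 2.1828; r_{23} = q_2·a_3 = -2.0000.
u_3 = a_3 − 2.1828·q_1 + 2.0000·q_2 = (0.4706, 0.0000, -0.1176).
‖u_3‖ = 0.4851, so q_3 = (0.9701, 0.0000, -0.2425).

Q = [[0.2425, 0.0000, 0.9701], [0.0000, -1.0000, 0.0000], [0.9701, 0.0000, -0.2425]], R = [[4.1231, 4.1231, 2.1828], [0.0000, 2.0000, -2.0000], [0.0000, 0.0000, 0.4851]]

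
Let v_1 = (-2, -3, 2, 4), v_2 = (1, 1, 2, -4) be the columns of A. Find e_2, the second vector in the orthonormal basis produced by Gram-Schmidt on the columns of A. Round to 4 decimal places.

e_2 = (-0.0083, -0.1499, 0.8327, -0.5329)

e_1 = v_1/‖v_1‖ = (-2, -3, 2, 4)/5.7446 = (-0.3482, -0.5222, 0.3482, 0.6963).
r_{12} = e_1·v_2 = -2.9593.
u_2 = v_2 + 2.9593·e_1 = (-0.0303, -0.5455, 3.0303, -1.9394).
‖u_2‖ = 3.6390, so e_2 = (-0.0083, -0.1499, 0.8327, -0.5329).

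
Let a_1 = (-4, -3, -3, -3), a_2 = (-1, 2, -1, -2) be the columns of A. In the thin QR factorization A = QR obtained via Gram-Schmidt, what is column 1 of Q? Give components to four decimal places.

q_1 = a_1/‖a_1‖ = (-4, -3, -3, -3)/6.5574 = (-0.6100, -0.4575, -0.4575, -0.4575).

q_1 = (-0.6100, -0.4575, -0.4575, -0.4575)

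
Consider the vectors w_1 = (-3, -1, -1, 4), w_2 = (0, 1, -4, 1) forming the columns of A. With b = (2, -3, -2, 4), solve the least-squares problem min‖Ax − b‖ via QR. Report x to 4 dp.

x = (0.4737, 0.3158)

w_1 = (-3, -1, -1, 4); ‖w_1‖ = 5.1962, so q_1 = (-0.5774, -0.1925, -0.1925, 0.7698).
q_1·w_2 = (-0.5774)·0 + (-0.1925)·1 + (-0.1925)·(-4) + 0.7698·1 = 1.3472.
u_2 = w_2 − 1.3472·q_1 = (0.7778, 1.2593, -3.7407, -0.0370).
‖u_2‖ = 4.0231, so q_2 = (0.1933, 0.3130, -0.9298, -0.0092).
Qᵀb = (2.8868, 1.2704).
Back-substitute: x_2 = 1.2704/4.0231 = 0.3158.
x_1 = (2.8868 − 1.3472·0.3158)/5.1962 = 0.4737.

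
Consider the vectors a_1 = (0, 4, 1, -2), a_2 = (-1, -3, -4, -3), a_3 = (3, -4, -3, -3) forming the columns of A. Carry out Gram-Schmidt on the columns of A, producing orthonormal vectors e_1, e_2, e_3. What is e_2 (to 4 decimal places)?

e_2 = (-0.1819, -0.1992, -0.6408, -0.7188)

a_1 = (0, 4, 1, -2); ‖a_1‖ = 4.5826, so e_1 = (0.0000, 0.8729, 0.2182, -0.4364).
e_1·a_2 = 0.0000·(-1) + 0.8729·(-3) + 0.2182·(-4) + (-0.4364)·(-3) = -2.1822.
u_2 = a_2 + 2.1822·e_1 = (-1.0000, -1.0952, -3.5238, -3.9524).
‖u_2‖ = 5.4989, so e_2 = (-0.1819, -0.1992, -0.6408, -0.7188).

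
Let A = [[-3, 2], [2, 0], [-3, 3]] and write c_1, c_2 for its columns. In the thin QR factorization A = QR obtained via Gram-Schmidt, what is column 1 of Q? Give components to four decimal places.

e_1 = (-0.6396, 0.4264, -0.6396)

e_1 = c_1/‖c_1‖ = (-3, 2, -3)/4.6904 = (-0.6396, 0.4264, -0.6396).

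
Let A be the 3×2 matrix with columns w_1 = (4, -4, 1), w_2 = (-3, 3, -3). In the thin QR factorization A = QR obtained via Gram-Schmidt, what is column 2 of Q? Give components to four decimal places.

q_2 = (0.1231, -0.1231, -0.9847)

q_1 = w_1/‖w_1‖ = (4, -4, 1)/5.7446 = (0.6963, -0.6963, 0.1741).
r_{12} = q_1·w_2 = -4.7001.
u_2 = w_2 + 4.7001·q_1 = (0.2727, -0.2727, -2.1818).
‖u_2‖ = 2.2156, so q_2 = (0.1231, -0.1231, -0.9847).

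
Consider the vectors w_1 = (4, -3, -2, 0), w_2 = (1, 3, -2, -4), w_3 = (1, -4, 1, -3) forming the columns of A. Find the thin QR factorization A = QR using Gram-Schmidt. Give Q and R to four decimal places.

Q = [[0.7428, 0.2079, -0.2026], [-0.5571, 0.5291, -0.5562], [-0.3714, -0.3780, 0.4290], [0.0000, -0.7307, -0.6823]], R = [[5.3852, -0.1857, 2.5997], [0.0000, 5.4741, -0.0945], [0.0000, 0.0000, 4.4980]]

q_1 = w_1/‖w_1‖ = (4, -3, -2, 0)/5.3852 = (0.7428, -0.5571, -0.3714, 0.0000).
r_{12} = q_1·w_2 = -0.1857.
u_2 = w_2 + 0.1857·q_1 = (1.1379, 2.8966, -2.0690, -4.0000).
‖u_2‖ = 5.4741, so q_2 = (0.2079, 0.5291, -0.3780, -0.7307).
r_{13} = q_1·w_3 = 2.5997; r_{23} = q_2·w_3 = -0.0945.
u_3 = w_3 − 2.5997·q_1 + 0.0945·q_2 = (-0.9114, -2.5017, 1.9298, -3.0690).
‖u_3‖ = 4.4980, so q_3 = (-0.2026, -0.5562, 0.4290, -0.6823).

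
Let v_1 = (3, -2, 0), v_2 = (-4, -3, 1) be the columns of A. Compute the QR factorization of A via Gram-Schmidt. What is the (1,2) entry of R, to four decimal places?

r_{12} = -1.6641

v_1 = (3, -2, 0); ‖v_1‖ = 3.6056, so e_1 = (0.8321, -0.5547, 0.0000).
r_{12} = e_1·v_2 = -1.6641.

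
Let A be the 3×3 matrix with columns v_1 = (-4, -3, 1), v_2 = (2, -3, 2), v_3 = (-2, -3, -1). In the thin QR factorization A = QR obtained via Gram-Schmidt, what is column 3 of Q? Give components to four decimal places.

q_1 = v_1/‖v_1‖ = (-4, -3, 1)/5.0990 = (-0.7845, -0.5883, 0.1961).
r_{12} = q_1·v_2 = 0.5883.
u_2 = v_2 − 0.5883·q_1 = (2.4615, -2.6538, 1.8846).
‖u_2‖ = 4.0809, so q_2 = (0.6032, -0.6503, 0.4618).
r_{13} = q_1·v_3 = 3.1379; r_{23} = q_2·v_3 = 0.2827.
u_3 = v_3 − 3.1379·q_1 − 0.2827·q_2 = (0.2910, -0.9700, -1.7460).
‖u_3‖ = 2.0184, so q_3 = (0.1442, -0.4806, -0.8650).

q_3 = (0.1442, -0.4806, -0.8650)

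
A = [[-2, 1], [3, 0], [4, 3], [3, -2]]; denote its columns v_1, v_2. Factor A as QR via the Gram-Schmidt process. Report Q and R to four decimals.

v_1 = (-2, 3, 4, 3); ‖v_1‖ = 6.1644, so q_1 = (-0.3244, 0.4867, 0.6489, 0.4867).
q_1·v_2 = (-0.3244)·1 + 0.4867·0 + 0.6489·3 + 0.4867·(-2) = 0.6489.
u_2 = v_2 − 0.6489·q_1 = (1.2105, -0.3158, 2.5789, -2.3158).
‖u_2‖ = 3.6850, so q_2 = (0.3285, -0.0857, 0.6999, -0.6284).

Q = [[-0.3244, 0.3285], [0.4867, -0.0857], [0.6489, 0.6999], [0.4867, -0.6284]], R = [[6.1644, 0.6489], [0.0000, 3.6850]]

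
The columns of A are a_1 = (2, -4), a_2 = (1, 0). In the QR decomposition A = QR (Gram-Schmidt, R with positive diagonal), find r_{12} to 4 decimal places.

r_{12} = 0.4472

a_1 = (2, -4); ‖a_1‖ = 4.4721, so e_1 = (0.4472, -0.8944).
r_{12} = e_1·a_2 = 0.4472.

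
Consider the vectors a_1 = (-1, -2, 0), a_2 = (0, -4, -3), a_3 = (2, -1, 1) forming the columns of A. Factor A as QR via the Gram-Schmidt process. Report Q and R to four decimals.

a_1 = (-1, -2, 0); ‖a_1‖ = 2.2361, so q_1 = (-0.4472, -0.8944, 0.0000).
q_1·a_2 = (-0.4472)·0 + (-0.8944)·(-4) + 0.0000·(-3) = 3.5777.
u_2 = a_2 − 3.5777·q_1 = (1.6000, -0.8000, -3.0000).
‖u_2‖ = 3.4928, so q_2 = (0.4581, -0.2290, -0.8589).
q_1·a_3 = (-0.4472)·2 + (-0.8944)·(-1) + 0.0000·1 = 0.0000; q_2·a_3 = 0.4581·2 + (-0.2290)·(-1) + (-0.8589)·1 = 0.2863.
u_3 = a_3 + 0.0000·q_1 − 0.2863·q_2 = (1.8689, -0.9344, 1.2459).
‖u_3‖ = 2.4327, so q_3 = (0.7682, -0.3841, 0.5121).

Q = [[-0.4472, 0.4581, 0.7682], [-0.8944, -0.2290, -0.3841], [0.0000, -0.8589, 0.5121]], R = [[2.2361, 3.5777, 0.0000], [0.0000, 3.4928, 0.2863], [0.0000, 0.0000, 2.4327]]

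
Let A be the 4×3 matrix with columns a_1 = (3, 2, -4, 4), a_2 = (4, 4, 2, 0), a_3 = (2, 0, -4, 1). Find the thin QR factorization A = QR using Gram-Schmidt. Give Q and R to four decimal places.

Q = [[0.4472, 0.5587, 0.4440], [0.2981, 0.6053, -0.1990], [-0.5963, 0.5355, -0.4899], [0.5963, -0.1862, -0.7234]], R = [[6.7082, 1.7889, 3.8759], [0.0000, 5.7271, -1.2106], [0.0000, 0.0000, 2.1242]]

a_1 = (3, 2, -4, 4); ‖a_1‖ = 6.7082, so q_1 = (0.4472, 0.2981, -0.5963, 0.5963).
q_1·a_2 = 0.4472·4 + 0.2981·4 + (-0.5963)·2 + 0.5963·0 = 1.7889.
u_2 = a_2 − 1.7889·q_1 = (3.2000, 3.4667, 3.0667, -1.0667).
‖u_2‖ = 5.7271, so q_2 = (0.5587, 0.6053, 0.5355, -0.1862).
q_1·a_3 = 0.4472·2 + 0.2981·0 + (-0.5963)·(-4) + 0.5963·1 = 3.8759; q_2·a_3 = 0.5587·2 + 0.6053·0 + 0.5355·(-4) + (-0.1862)·1 = -1.2106.
u_3 = a_3 − 3.8759·q_1 + 1.2106·q_2 = (0.9431, -0.4228, -1.0407, -1.5366).
‖u_3‖ = 2.1242, so q_3 = (0.4440, -0.1990, -0.4899, -0.7234).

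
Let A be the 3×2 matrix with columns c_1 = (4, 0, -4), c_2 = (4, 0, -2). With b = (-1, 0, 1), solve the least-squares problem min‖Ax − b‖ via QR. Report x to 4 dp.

x = (-0.2500, 0.0000)

c_1 = (4, 0, -4); ‖c_1‖ = 5.6569, so q_1 = (0.7071, 0.0000, -0.7071).
q_1·c_2 = 0.7071·4 + 0.0000·0 + (-0.7071)·(-2) = 4.2426.
u_2 = c_2 − 4.2426·q_1 = (1.0000, 0.0000, 1.0000).
‖u_2‖ = 1.4142, so q_2 = (0.7071, 0.0000, 0.7071).
Qᵀb = (-1.4142, 0.0000).
Back-substitute: x_2 = 0.0000/1.4142 = 0.0000.
x_1 = (-1.4142 − 4.2426·0.0000)/5.6569 = -0.2500.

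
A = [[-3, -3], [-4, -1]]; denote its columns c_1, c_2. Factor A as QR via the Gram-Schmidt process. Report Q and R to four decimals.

c_1 = (-3, -4); ‖c_1‖ = 5.0000, so q_1 = (-0.6000, -0.8000).
q_1·c_2 = (-0.6000)·(-3) + (-0.8000)·(-1) = 2.6000.
u_2 = c_2 − 2.6000·q_1 = (-1.4400, 1.0800).
‖u_2‖ = 1.8000, so q_2 = (-0.8000, 0.6000).

Q = [[-0.6000, -0.8000], [-0.8000, 0.6000]], R = [[5.0000, 2.6000], [0.0000, 1.8000]]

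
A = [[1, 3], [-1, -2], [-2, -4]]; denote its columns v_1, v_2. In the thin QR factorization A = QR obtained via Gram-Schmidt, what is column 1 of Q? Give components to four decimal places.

v_1 = (1, -1, -2); ‖v_1‖ = 2.4495, so e_1 = (0.4082, -0.4082, -0.8165).

e_1 = (0.4082, -0.4082, -0.8165)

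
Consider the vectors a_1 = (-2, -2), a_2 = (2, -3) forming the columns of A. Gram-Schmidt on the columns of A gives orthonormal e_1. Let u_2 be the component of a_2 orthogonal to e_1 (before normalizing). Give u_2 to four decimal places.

a_1 = (-2, -2); ‖a_1‖ = 2.8284, so e_1 = (-0.7071, -0.7071).
e_1·a_2 = (-0.7071)·2 + (-0.7071)·(-3) = 0.7071.
u_2 = a_2 − 0.7071·e_1 = (2.5000, -2.5000).

u_2 = (2.5000, -2.5000)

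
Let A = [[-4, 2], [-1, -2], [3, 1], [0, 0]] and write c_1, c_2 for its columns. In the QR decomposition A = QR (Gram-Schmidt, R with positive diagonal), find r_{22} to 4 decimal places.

c_1 = (-4, -1, 3, 0); ‖c_1‖ = 5.0990, so e_1 = (-0.7845, -0.1961, 0.5883, 0.0000).
e_1·c_2 = (-0.7845)·2 + (-0.1961)·(-2) + 0.5883·1 + 0.0000·0 = -0.5883.
u_2 = c_2 + 0.5883·e_1 = (1.5385, -2.1154, 1.3462, 0.0000).
r_{22} = ‖u_2‖ = 2.9417.

r_{22} = 2.9417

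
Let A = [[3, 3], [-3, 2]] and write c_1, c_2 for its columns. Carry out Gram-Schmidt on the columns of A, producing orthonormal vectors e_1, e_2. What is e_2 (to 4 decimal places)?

e_2 = (0.7071, 0.7071)

c_1 = (3, -3); ‖c_1‖ = 4.2426, so e_1 = (0.7071, -0.7071).
e_1·c_2 = 0.7071·3 + (-0.7071)·2 = 0.7071.
u_2 = c_2 − 0.7071·e_1 = (2.5000, 2.5000).
‖u_2‖ = 3.5355, so e_2 = (0.7071, 0.7071).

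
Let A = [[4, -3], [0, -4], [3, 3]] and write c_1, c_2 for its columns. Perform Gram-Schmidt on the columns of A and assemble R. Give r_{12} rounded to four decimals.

c_1 = (4, 0, 3); ‖c_1‖ = 5.0000, so e_1 = (0.8000, 0.0000, 0.6000).
r_{12} = e_1·c_2 = -0.6000.

r_{12} = -0.6000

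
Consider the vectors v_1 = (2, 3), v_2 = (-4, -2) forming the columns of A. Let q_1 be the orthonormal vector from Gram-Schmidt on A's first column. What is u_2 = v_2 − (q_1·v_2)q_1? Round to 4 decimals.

u_2 = (-1.8462, 1.2308)

v_1 = (2, 3); ‖v_1‖ = 3.6056, so q_1 = (0.5547, 0.8321).
q_1·v_2 = 0.5547·(-4) + 0.8321·(-2) = -3.8829.
u_2 = v_2 + 3.8829·q_1 = (-1.8462, 1.2308).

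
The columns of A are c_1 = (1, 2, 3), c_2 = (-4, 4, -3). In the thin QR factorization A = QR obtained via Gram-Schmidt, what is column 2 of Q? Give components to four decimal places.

q_2 = (-0.5817, 0.7528, -0.3080)

c_1 = (1, 2, 3); ‖c_1‖ = 3.7417, so q_1 = (0.2673, 0.5345, 0.8018).
q_1·c_2 = 0.2673·(-4) + 0.5345·4 + 0.8018·(-3) = -1.3363.
u_2 = c_2 + 1.3363·q_1 = (-3.6429, 4.7143, -1.9286).
‖u_2‖ = 6.2621, so q_2 = (-0.5817, 0.7528, -0.3080).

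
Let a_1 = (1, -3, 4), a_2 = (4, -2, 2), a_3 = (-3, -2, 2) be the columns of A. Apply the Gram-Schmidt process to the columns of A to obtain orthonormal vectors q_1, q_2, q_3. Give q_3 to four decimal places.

q_3 = (-0.1155, -0.8083, -0.5774)

q_1 = a_1/‖a_1‖ = (1, -3, 4)/5.0990 = (0.1961, -0.5883, 0.7845).
r_{12} = q_1·a_2 = 3.5301.
u_2 = a_2 − 3.5301·q_1 = (3.3077, 0.0769, -0.7692).
‖u_2‖ = 3.3968, so q_2 = (0.9738, 0.0226, -0.2265).
r_{13} = q_1·a_3 = 2.1573; r_{23} = q_2·a_3 = -3.4195.
u_3 = a_3 − 2.1573·q_1 + 3.4195·q_2 = (-0.0933, -0.6533, -0.4667).
‖u_3‖ = 0.8083, so q_3 = (-0.1155, -0.8083, -0.5774).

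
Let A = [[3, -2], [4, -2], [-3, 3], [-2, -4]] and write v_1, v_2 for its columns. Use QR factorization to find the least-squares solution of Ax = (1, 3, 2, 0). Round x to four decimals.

v_1 = (3, 4, -3, -2); ‖v_1‖ = 6.1644, so e_1 = (0.4867, 0.6489, -0.4867, -0.3244).
e_1·v_2 = 0.4867·(-2) + 0.6489·(-2) + (-0.4867)·3 + (-0.3244)·(-4) = -2.4333.
u_2 = v_2 + 2.4333·e_1 = (-0.8158, -0.4211, 1.8158, -4.7895).
‖u_2‖ = 5.2037, so e_2 = (-0.1568, -0.0809, 0.3489, -0.9204).
Qᵀb = (1.4600, 0.2984).
Back-substitute: x_2 = 0.2984/5.2037 = 0.0573.
x_1 = (1.4600 + 2.4333·0.0573)/6.1644 = 0.2595.

x = (0.2595, 0.0573)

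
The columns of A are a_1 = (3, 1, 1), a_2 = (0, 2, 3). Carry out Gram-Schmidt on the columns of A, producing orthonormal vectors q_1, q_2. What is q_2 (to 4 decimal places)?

q_2 = (-0.4163, 0.4719, 0.7772)

a_1 = (3, 1, 1); ‖a_1‖ = 3.3166, so q_1 = (0.9045, 0.3015, 0.3015).
q_1·a_2 = 0.9045·0 + 0.3015·2 + 0.3015·3 = 1.5076.
u_2 = a_2 − 1.5076·q_1 = (-1.3636, 1.5455, 2.5455).
‖u_2‖ = 3.2753, so q_2 = (-0.4163, 0.4719, 0.7772).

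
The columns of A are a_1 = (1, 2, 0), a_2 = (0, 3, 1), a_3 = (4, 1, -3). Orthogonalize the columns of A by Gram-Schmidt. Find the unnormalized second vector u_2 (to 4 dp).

a_1 = (1, 2, 0); ‖a_1‖ = 2.2361, so e_1 = (0.4472, 0.8944, 0.0000).
e_1·a_2 = 0.4472·0 + 0.8944·3 + 0.0000·1 = 2.6833.
u_2 = a_2 − 2.6833·e_1 = (-1.2000, 0.6000, 1.0000).

u_2 = (-1.2000, 0.6000, 1.0000)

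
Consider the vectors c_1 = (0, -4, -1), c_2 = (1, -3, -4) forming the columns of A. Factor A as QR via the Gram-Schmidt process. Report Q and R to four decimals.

Q = [[0.0000, 0.3023], [-0.9701, 0.2312], [-0.2425, -0.9247]], R = [[4.1231, 3.8806], [0.0000, 3.3077]]

q_1 = c_1/‖c_1‖ = (0, -4, -1)/4.1231 = (0.0000, -0.9701, -0.2425).
r_{12} = q_1·c_2 = 3.8806.
u_2 = c_2 − 3.8806·q_1 = (1.0000, 0.7647, -3.0588).
‖u_2‖ = 3.3077, so q_2 = (0.3023, 0.2312, -0.9247).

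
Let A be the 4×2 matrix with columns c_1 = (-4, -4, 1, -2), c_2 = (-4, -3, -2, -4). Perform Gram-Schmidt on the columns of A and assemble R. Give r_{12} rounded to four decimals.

c_1 = (-4, -4, 1, -2); ‖c_1‖ = 6.0828, so e_1 = (-0.6576, -0.6576, 0.1644, -0.3288).
r_{12} = e_1·c_2 = 5.5896.

r_{12} = 5.5896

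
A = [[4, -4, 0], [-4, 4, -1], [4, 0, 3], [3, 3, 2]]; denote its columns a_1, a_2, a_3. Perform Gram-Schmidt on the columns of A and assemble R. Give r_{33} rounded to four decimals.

r_{33} = 1.3337

e_1 = a_1/‖a_1‖ = (4, -4, 4, 3)/7.5498 = (0.5298, -0.5298, 0.5298, 0.3974).
r_{12} = e_1·a_2 = -3.0464.
u_2 = a_2 + 3.0464·e_1 = (-2.3860, 2.3860, 1.6140, 4.2105).
‖u_2‖ = 5.6320, so e_2 = (-0.4236, 0.4236, 0.2866, 0.7476).
r_{13} = e_1·a_3 = 2.9140; r_{23} = e_2·a_3 = 1.9313.
u_3 = a_3 − 2.9140·e_1 − 1.9313·e_2 = (-0.7257, -0.2743, 0.9027, -0.6018).
r_{33} = ‖u_3‖ = 1.3337.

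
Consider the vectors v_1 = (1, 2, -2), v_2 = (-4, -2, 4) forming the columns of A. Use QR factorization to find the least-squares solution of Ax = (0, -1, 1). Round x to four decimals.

v_1 = (1, 2, -2); ‖v_1‖ = 3.0000, so e_1 = (0.3333, 0.6667, -0.6667).
e_1·v_2 = 0.3333·(-4) + 0.6667·(-2) + (-0.6667)·4 = -5.3333.
u_2 = v_2 + 5.3333·e_1 = (-2.2222, 1.5556, 0.4444).
‖u_2‖ = 2.7487, so e_2 = (-0.8085, 0.5659, 0.1617).
Qᵀb = (-1.3333, -0.4042).
Back-substitute: x_2 = -0.4042/2.7487 = -0.1471.
x_1 = (-1.3333 + 5.3333·(-0.1471))/3.0000 = -0.7059.

x = (-0.7059, -0.1471)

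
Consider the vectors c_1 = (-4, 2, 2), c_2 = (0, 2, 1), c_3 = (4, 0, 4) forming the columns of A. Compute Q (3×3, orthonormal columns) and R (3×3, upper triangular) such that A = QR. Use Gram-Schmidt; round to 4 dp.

e_1 = c_1/‖c_1‖ = (-4, 2, 2)/4.8990 = (-0.8165, 0.4082, 0.4082).
r_{12} = e_1·c_2 = 1.2247.
u_2 = c_2 − 1.2247·e_1 = (1.0000, 1.5000, 0.5000).
‖u_2‖ = 1.8708, so e_2 = (0.5345, 0.8018, 0.2673).
r_{13} = e_1·c_3 = -1.6330; r_{23} = e_2·c_3 = 3.2071.
u_3 = c_3 + 1.6330·e_1 − 3.2071·e_2 = (0.9524, -1.9048, 3.8095).
‖u_3‖ = 4.3644, so e_3 = (0.2182, -0.4364, 0.8729).

Q = [[-0.8165, 0.5345, 0.2182], [0.4082, 0.8018, -0.4364], [0.4082, 0.2673, 0.8729]], R = [[4.8990, 1.2247, -1.6330], [0.0000, 1.8708, 3.2071], [0.0000, 0.0000, 4.3644]]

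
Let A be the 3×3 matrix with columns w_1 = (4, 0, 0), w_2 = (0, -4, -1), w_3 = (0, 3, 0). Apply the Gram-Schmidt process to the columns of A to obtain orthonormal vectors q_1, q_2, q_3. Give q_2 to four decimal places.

q_2 = (0.0000, -0.9701, -0.2425)

w_1 = (4, 0, 0); ‖w_1‖ = 4.0000, so q_1 = (1.0000, 0.0000, 0.0000).
q_1·w_2 = 1.0000·0 + 0.0000·(-4) + 0.0000·(-1) = 0.0000.
u_2 = w_2 + 0.0000·q_1 = (0.0000, -4.0000, -1.0000).
‖u_2‖ = 4.1231, so q_2 = (0.0000, -0.9701, -0.2425).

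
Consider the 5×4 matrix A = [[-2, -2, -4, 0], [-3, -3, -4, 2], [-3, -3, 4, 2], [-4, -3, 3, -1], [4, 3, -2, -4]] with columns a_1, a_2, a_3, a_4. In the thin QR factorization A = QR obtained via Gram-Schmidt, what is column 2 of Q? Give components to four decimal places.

e_1 = a_1/‖a_1‖ = (-2, -3, -3, -4, 4)/7.3485 = (-0.2722, -0.4082, -0.4082, -0.5443, 0.5443).
r_{12} = e_1·a_2 = 6.2598.
u_2 = a_2 − 6.2598·e_1 = (-0.2963, -0.4444, -0.4444, 0.4074, -0.4074).
‖u_2‖ = 0.9027, so e_2 = (-0.3282, -0.4924, -0.4924, 0.4513, -0.4513).

e_2 = (-0.3282, -0.4924, -0.4924, 0.4513, -0.4513)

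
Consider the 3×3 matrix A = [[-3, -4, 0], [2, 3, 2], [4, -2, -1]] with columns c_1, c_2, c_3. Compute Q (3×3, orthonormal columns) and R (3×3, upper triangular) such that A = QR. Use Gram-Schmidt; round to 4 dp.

Q = [[-0.5571, -0.5867, 0.5878], [0.3714, 0.4571, 0.8082], [0.7428, -0.6685, 0.0367]], R = [[5.3852, 1.8570, 0.0000], [0.0000, 5.0549, 1.5826], [0.0000, 0.0000, 1.5796]]

q_1 = c_1/‖c_1‖ = (-3, 2, 4)/5.3852 = (-0.5571, 0.3714, 0.7428).
r_{12} = q_1·c_2 = 1.8570.
u_2 = c_2 − 1.8570·q_1 = (-2.9655, 2.3103, -3.3793).
‖u_2‖ = 5.0549, so q_2 = (-0.5867, 0.4571, -0.6685).
r_{13} = q_1·c_3 = 0.0000; r_{23} = q_2·c_3 = 1.5826.
u_3 = c_3 + 0.0000·q_1 − 1.5826·q_2 = (0.9285, 1.2767, 0.0580).
‖u_3‖ = 1.5796, so q_3 = (0.5878, 0.8082, 0.0367).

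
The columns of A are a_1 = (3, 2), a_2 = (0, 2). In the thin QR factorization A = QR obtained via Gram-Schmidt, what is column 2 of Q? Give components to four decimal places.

q_1 = a_1/‖a_1‖ = (3, 2)/3.6056 = (0.8321, 0.5547).
r_{12} = q_1·a_2 = 1.1094.
u_2 = a_2 − 1.1094·q_1 = (-0.9231, 1.3846).
‖u_2‖ = 1.6641, so q_2 = (-0.5547, 0.8321).

q_2 = (-0.5547, 0.8321)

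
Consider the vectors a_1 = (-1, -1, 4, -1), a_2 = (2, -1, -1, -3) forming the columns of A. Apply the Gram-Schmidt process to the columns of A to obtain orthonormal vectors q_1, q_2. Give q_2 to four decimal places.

a_1 = (-1, -1, 4, -1); ‖a_1‖ = 4.3589, so q_1 = (-0.2294, -0.2294, 0.9177, -0.2294).
q_1·a_2 = (-0.2294)·2 + (-0.2294)·(-1) + 0.9177·(-1) + (-0.2294)·(-3) = -0.4588.
u_2 = a_2 + 0.4588·q_1 = (1.8947, -1.1053, -0.5789, -3.1053).
‖u_2‖ = 3.8457, so q_2 = (0.4927, -0.2874, -0.1505, -0.8075).

q_2 = (0.4927, -0.2874, -0.1505, -0.8075)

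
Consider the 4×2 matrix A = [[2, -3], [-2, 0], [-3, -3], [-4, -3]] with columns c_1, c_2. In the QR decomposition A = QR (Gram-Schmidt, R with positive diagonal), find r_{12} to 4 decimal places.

c_1 = (2, -2, -3, -4); ‖c_1‖ = 5.7446, so q_1 = (0.3482, -0.3482, -0.5222, -0.6963).
r_{12} = q_1·c_2 = 2.6112.

r_{12} = 2.6112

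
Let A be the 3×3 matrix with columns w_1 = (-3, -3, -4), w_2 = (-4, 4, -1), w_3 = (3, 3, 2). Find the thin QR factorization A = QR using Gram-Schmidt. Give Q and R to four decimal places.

Q = [[-0.5145, -0.6394, 0.5713], [-0.5145, 0.7632, 0.3909], [-0.6860, -0.0928, -0.7217]], R = [[5.8310, 0.6860, -4.4590], [0.0000, 5.7035, 0.1856], [0.0000, 0.0000, 1.4433]]

w_1 = (-3, -3, -4); ‖w_1‖ = 5.8310, so e_1 = (-0.5145, -0.5145, -0.6860).
e_1·w_2 = (-0.5145)·(-4) + (-0.5145)·4 + (-0.6860)·(-1) = 0.6860.
u_2 = w_2 − 0.6860·e_1 = (-3.6471, 4.3529, -0.5294).
‖u_2‖ = 5.7035, so e_2 = (-0.6394, 0.7632, -0.0928).
e_1·w_3 = (-0.5145)·3 + (-0.5145)·3 + (-0.6860)·2 = -4.4590; e_2·w_3 = (-0.6394)·3 + 0.7632·3 + (-0.0928)·2 = 0.1856.
u_3 = w_3 + 4.4590·e_1 − 0.1856·e_2 = (0.8246, 0.5642, -1.0416).
‖u_3‖ = 1.4433, so e_3 = (0.5713, 0.3909, -0.7217).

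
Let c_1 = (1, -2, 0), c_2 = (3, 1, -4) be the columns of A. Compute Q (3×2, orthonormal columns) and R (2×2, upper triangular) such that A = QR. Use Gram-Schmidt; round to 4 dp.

Q = [[0.4472, 0.5512], [-0.8944, 0.2756], [0.0000, -0.7875]], R = [[2.2361, 0.4472], [0.0000, 5.0794]]

c_1 = (1, -2, 0); ‖c_1‖ = 2.2361, so q_1 = (0.4472, -0.8944, 0.0000).
q_1·c_2 = 0.4472·3 + (-0.8944)·1 + 0.0000·(-4) = 0.4472.
u_2 = c_2 − 0.4472·q_1 = (2.8000, 1.4000, -4.0000).
‖u_2‖ = 5.0794, so q_2 = (0.5512, 0.2756, -0.7875).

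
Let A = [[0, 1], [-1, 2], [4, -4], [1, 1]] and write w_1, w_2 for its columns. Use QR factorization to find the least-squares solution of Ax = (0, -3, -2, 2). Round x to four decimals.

w_1 = (0, -1, 4, 1); ‖w_1‖ = 4.2426, so e_1 = (0.0000, -0.2357, 0.9428, 0.2357).
e_1·w_2 = 0.0000·1 + (-0.2357)·2 + 0.9428·(-4) + 0.2357·1 = -4.0069.
u_2 = w_2 + 4.0069·e_1 = (1.0000, 1.0556, -0.2222, 1.9444).
‖u_2‖ = 2.4381, so e_2 = (0.4102, 0.4329, -0.0911, 0.7975).
Qᵀb = (-0.7071, 0.4785).
Back-substitute: x_2 = 0.4785/2.4381 = 0.1963.
x_1 = (-0.7071 + 4.0069·0.1963)/4.2426 = 0.0187.

x = (0.0187, 0.1963)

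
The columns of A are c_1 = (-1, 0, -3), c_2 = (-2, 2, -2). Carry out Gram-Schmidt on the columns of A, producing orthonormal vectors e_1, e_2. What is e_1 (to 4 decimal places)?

c_1 = (-1, 0, -3); ‖c_1‖ = 3.1623, so e_1 = (-0.3162, 0.0000, -0.9487).

e_1 = (-0.3162, 0.0000, -0.9487)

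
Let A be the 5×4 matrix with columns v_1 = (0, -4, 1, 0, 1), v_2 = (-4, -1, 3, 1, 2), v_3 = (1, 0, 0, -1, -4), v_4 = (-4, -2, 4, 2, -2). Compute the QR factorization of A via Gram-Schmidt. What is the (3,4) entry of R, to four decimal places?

r_{34} = 3.8876

v_1 = (0, -4, 1, 0, 1); ‖v_1‖ = 4.2426, so q_1 = (0.0000, -0.9428, 0.2357, 0.0000, 0.2357).
q_1·v_2 = 0.0000·(-4) + (-0.9428)·(-1) + 0.2357·3 + 0.0000·1 + 0.2357·2 = 2.1213.
u_2 = v_2 − 2.1213·q_1 = (-4.0000, 1.0000, 2.5000, 1.0000, 1.5000).
‖u_2‖ = 5.1478, so q_2 = (-0.7770, 0.1943, 0.4856, 0.1943, 0.2914).
q_1·v_3 = 0.0000·1 + (-0.9428)·0 + 0.2357·0 + 0.0000·(-1) + 0.2357·(-4) = -0.9428; q_2·v_3 = (-0.7770)·1 + 0.1943·0 + 0.4856·0 + 0.1943·(-1) + 0.2914·(-4) = -2.1368.
u_3 = v_3 + 0.9428·q_1 + 2.1368·q_2 = (-0.6604, -0.4738, 1.2600, -0.5849, -3.1551).
‖u_3‖ = 3.5419, so q_3 = (-0.1864, -0.1338, 0.3557, -0.1651, -0.8908).
r_{34} = q_3·v_4 = 3.8876.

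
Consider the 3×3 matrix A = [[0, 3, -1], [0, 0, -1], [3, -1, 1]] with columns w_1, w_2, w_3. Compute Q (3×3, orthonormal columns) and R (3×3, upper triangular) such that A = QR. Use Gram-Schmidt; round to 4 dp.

Q = [[0.0000, 1.0000, 0.0000], [0.0000, 0.0000, -1.0000], [1.0000, 0.0000, 0.0000]], R = [[3.0000, -1.0000, 1.0000], [0.0000, 3.0000, -1.0000], [0.0000, 0.0000, 1.0000]]

w_1 = (0, 0, 3); ‖w_1‖ = 3.0000, so q_1 = (0.0000, 0.0000, 1.0000).
q_1·w_2 = 0.0000·3 + 0.0000·0 + 1.0000·(-1) = -1.0000.
u_2 = w_2 + 1.0000·q_1 = (3.0000, 0.0000, 0.0000).
‖u_2‖ = 3.0000, so q_2 = (1.0000, 0.0000, 0.0000).
q_1·w_3 = 0.0000·(-1) + 0.0000·(-1) + 1.0000·1 = 1.0000; q_2·w_3 = 1.0000·(-1) + 0.0000·(-1) + 0.0000·1 = -1.0000.
u_3 = w_3 − 1.0000·q_1 + 1.0000·q_2 = (0.0000, -1.0000, 0.0000).
‖u_3‖ = 1.0000, so q_3 = (0.0000, -1.0000, 0.0000).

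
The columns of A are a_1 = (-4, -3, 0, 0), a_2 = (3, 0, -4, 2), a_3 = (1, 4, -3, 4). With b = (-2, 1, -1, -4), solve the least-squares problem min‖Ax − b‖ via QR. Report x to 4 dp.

a_1 = (-4, -3, 0, 0); ‖a_1‖ = 5.0000, so q_1 = (-0.8000, -0.6000, 0.0000, 0.0000).
q_1·a_2 = (-0.8000)·3 + (-0.6000)·0 + 0.0000·(-4) + 0.0000·2 = -2.4000.
u_2 = a_2 + 2.4000·q_1 = (1.0800, -1.4400, -4.0000, 2.0000).
‖u_2‖ = 4.8208, so q_2 = (0.2240, -0.2987, -0.8297, 0.4149).
q_1·a_3 = (-0.8000)·1 + (-0.6000)·4 + 0.0000·(-3) + 0.0000·4 = -3.2000; q_2·a_3 = 0.2240·1 + (-0.2987)·4 + (-0.8297)·(-3) + 0.4149·4 = 3.1779.
u_3 = a_3 + 3.2000·q_1 − 3.1779·q_2 = (-2.2719, 3.0293, -0.3632, 2.6816).
‖u_3‖ = 4.6541, so q_3 = (-0.4882, 0.6509, -0.0780, 0.5762).
Qᵀb = (1.0000, -1.5765, -0.5995).
Back-substitute: x_3 = -0.5995/4.6541 = -0.1288.
x_2 = (-1.5765 − 3.1779·(-0.1288))/4.8208 = -0.2421.
x_1 = (1.0000 + 2.4000·(-0.2421) + 3.2000·(-0.1288))/5.0000 = 0.0014.

x = (0.0014, -0.2421, -0.1288)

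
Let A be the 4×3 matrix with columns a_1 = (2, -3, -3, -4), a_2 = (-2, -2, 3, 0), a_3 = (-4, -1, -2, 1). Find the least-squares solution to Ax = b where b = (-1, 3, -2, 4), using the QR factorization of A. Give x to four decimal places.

q_1 = a_1/‖a_1‖ = (2, -3, -3, -4)/6.1644 = (0.3244, -0.4867, -0.4867, -0.6489).
r_{12} = q_1·a_2 = -1.1355.
u_2 = a_2 + 1.1355·q_1 = (-1.6316, -2.5526, 2.4474, -0.7368).
‖u_2‖ = 3.9637, so q_2 = (-0.4116, -0.6440, 0.6175, -0.1859).
r_{13} = q_1·a_3 = -0.4867; r_{23} = q_2·a_3 = 0.8697.
u_3 = a_3 + 0.4867·q_1 − 0.8697·q_2 = (-3.4841, -0.6767, -2.7739, 0.8459).
‖u_3‖ = 4.5833, so q_3 = (-0.7602, -0.1476, -0.6052, 0.1846).
Qᵀb = (-3.4066, -3.4989, 2.2659).
Back-substitute: x_3 = 2.2659/4.5833 = 0.4944.
x_2 = (-3.4989 − 0.8697·0.4944)/3.9637 = -0.9912.
x_1 = (-3.4066 + 1.1355·(-0.9912) + 0.4867·0.4944)/6.1644 = -0.6962.

x = (-0.6962, -0.9912, 0.4944)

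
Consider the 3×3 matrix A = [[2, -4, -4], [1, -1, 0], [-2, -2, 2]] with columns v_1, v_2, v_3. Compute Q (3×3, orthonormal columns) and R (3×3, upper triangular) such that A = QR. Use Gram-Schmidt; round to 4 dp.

Q = [[0.6667, -0.6768, -0.3123], [0.3333, -0.1041, 0.9370], [-0.6667, -0.7288, 0.1562]], R = [[3.0000, -1.6667, -4.0000], [0.0000, 4.2687, 1.2494], [0.0000, 0.0000, 1.5617]]

v_1 = (2, 1, -2); ‖v_1‖ = 3.0000, so q_1 = (0.6667, 0.3333, -0.6667).
q_1·v_2 = 0.6667·(-4) + 0.3333·(-1) + (-0.6667)·(-2) = -1.6667.
u_2 = v_2 + 1.6667·q_1 = (-2.8889, -0.4444, -3.1111).
‖u_2‖ = 4.2687, so q_2 = (-0.6768, -0.1041, -0.7288).
q_1·v_3 = 0.6667·(-4) + 0.3333·0 + (-0.6667)·2 = -4.0000; q_2·v_3 = (-0.6768)·(-4) + (-0.1041)·0 + (-0.7288)·2 = 1.2494.
u_3 = v_3 + 4.0000·q_1 − 1.2494·q_2 = (-0.4878, 1.4634, 0.2439).
‖u_3‖ = 1.5617, so q_3 = (-0.3123, 0.9370, 0.1562).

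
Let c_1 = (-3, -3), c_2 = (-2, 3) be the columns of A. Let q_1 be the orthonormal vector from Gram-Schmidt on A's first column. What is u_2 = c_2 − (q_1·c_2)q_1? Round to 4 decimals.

u_2 = (-2.5000, 2.5000)

q_1 = c_1/‖c_1‖ = (-3, -3)/4.2426 = (-0.7071, -0.7071).
r_{12} = q_1·c_2 = -0.7071.
u_2 = c_2 + 0.7071·q_1 = (-2.5000, 2.5000).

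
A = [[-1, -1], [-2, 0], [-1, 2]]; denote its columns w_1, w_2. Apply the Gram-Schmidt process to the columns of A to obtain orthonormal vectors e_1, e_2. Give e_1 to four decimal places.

w_1 = (-1, -2, -1); ‖w_1‖ = 2.4495, so e_1 = (-0.4082, -0.8165, -0.4082).

e_1 = (-0.4082, -0.8165, -0.4082)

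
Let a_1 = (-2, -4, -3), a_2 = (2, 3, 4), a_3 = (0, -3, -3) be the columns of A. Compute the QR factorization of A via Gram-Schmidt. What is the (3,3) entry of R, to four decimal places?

r_{33} = 1.5894

e_1 = a_1/‖a_1‖ = (-2, -4, -3)/5.3852 = (-0.3714, -0.7428, -0.5571).
r_{12} = e_1·a_2 = -5.1995.
u_2 = a_2 + 5.1995·e_1 = (0.0690, -0.8621, 1.1034).
‖u_2‖ = 1.4020, so e_2 = (0.0492, -0.6149, 0.7871).
r_{13} = e_1·a_3 = 3.8996; r_{23} = e_2·a_3 = -0.5165.
u_3 = a_3 − 3.8996·e_1 + 0.5165·e_2 = (1.4737, -0.4211, -0.4211).
r_{33} = ‖u_3‖ = 1.5894.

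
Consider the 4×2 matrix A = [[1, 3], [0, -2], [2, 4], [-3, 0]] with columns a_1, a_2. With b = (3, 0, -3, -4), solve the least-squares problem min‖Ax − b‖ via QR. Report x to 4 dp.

x = (1.0316, -0.4947)

a_1 = (1, 0, 2, -3); ‖a_1‖ = 3.7417, so q_1 = (0.2673, 0.0000, 0.5345, -0.8018).
q_1·a_2 = 0.2673·3 + 0.0000·(-2) + 0.5345·4 + (-0.8018)·0 = 2.9399.
u_2 = a_2 − 2.9399·q_1 = (2.2143, -2.0000, 2.4286, 2.3571).
‖u_2‖ = 4.5119, so q_2 = (0.4908, -0.4433, 0.5383, 0.5224).
Qᵀb = (2.4054, -2.2322).
Back-substitute: x_2 = -2.2322/4.5119 = -0.4947.
x_1 = (2.4054 − 2.9399·(-0.4947))/3.7417 = 1.0316.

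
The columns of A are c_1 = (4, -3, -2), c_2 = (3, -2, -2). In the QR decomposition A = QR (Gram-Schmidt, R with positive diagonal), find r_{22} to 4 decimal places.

c_1 = (4, -3, -2); ‖c_1‖ = 5.3852, so e_1 = (0.7428, -0.5571, -0.3714).
e_1·c_2 = 0.7428·3 + (-0.5571)·(-2) + (-0.3714)·(-2) = 4.0853.
u_2 = c_2 − 4.0853·e_1 = (-0.0345, 0.2759, -0.4828).
r_{22} = ‖u_2‖ = 0.5571.

r_{22} = 0.5571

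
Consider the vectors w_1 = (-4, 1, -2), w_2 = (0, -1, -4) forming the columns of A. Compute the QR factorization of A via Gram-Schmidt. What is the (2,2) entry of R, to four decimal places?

q_1 = w_1/‖w_1‖ = (-4, 1, -2)/4.5826 = (-0.8729, 0.2182, -0.4364).
r_{12} = q_1·w_2 = 1.5275.
u_2 = w_2 − 1.5275·q_1 = (1.3333, -1.3333, -3.3333).
r_{22} = ‖u_2‖ = 3.8297.

r_{22} = 3.8297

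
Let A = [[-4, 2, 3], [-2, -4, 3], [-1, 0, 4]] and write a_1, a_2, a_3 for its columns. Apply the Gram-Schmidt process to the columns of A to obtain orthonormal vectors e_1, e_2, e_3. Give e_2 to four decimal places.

a_1 = (-4, -2, -1); ‖a_1‖ = 4.5826, so e_1 = (-0.8729, -0.4364, -0.2182).
e_1·a_2 = (-0.8729)·2 + (-0.4364)·(-4) + (-0.2182)·0 = 0.0000.
u_2 = a_2 + 0.0000·e_1 = (2.0000, -4.0000, 0.0000).
‖u_2‖ = 4.4721, so e_2 = (0.4472, -0.8944, 0.0000).

e_2 = (0.4472, -0.8944, 0.0000)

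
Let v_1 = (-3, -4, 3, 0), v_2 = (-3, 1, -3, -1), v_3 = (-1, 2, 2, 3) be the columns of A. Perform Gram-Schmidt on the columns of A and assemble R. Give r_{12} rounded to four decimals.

r_{12} = -0.6860

v_1 = (-3, -4, 3, 0); ‖v_1‖ = 5.8310, so q_1 = (-0.5145, -0.6860, 0.5145, 0.0000).
r_{12} = q_1·v_2 = -0.6860.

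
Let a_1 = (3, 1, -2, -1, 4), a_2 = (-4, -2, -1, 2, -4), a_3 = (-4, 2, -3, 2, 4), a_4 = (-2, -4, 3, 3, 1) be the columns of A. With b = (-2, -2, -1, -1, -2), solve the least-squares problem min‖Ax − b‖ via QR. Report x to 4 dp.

x = (0.2982, 0.7129, -0.1646, -0.0527)

e_1 = a_1/‖a_1‖ = (3, 1, -2, -1, 4)/5.5678 = (0.5388, 0.1796, -0.3592, -0.1796, 0.7184).
r_{12} = e_1·a_2 = -5.3882.
u_2 = a_2 + 5.3882·e_1 = (-1.0968, -1.0323, -2.9355, 1.0323, -0.1290).
‖u_2‖ = 3.4594, so e_2 = (-0.3170, -0.2984, -0.8485, 0.2984, -0.0373).
r_{13} = e_1·a_3 = 1.7961; r_{23} = e_2·a_3 = 3.6646.
u_3 = a_3 − 1.7961·e_1 − 3.6646·e_2 = (-3.8059, 2.7709, 0.7547, 1.2291, 2.8464).
‖u_3‖ = 5.6873, so e_3 = (-0.6692, 0.4872, 0.1327, 0.2161, 0.5005).
r_{14} = e_1·a_4 = -2.6941; r_{24} = e_2·a_4 = 0.1399; r_{34} = e_3·a_4 = 0.9365.
u_4 = a_4 + 2.6941·e_1 − 0.1399·e_2 − 0.9365·e_3 = (0.1227, -3.9307, 2.0267, 2.2720, 2.4720).
‖u_4‖ = 5.5539, so e_4 = (0.0221, -0.7077, 0.3649, 0.4091, 0.4451).
Qᵀb = (-2.3349, 1.8556, -0.9858, -0.2929).
Back-substitute: x_4 = -0.2929/5.5539 = -0.0527.
x_3 = (-0.9858 − 0.9365·(-0.0527))/5.6873 = -0.1646.
x_2 = (1.8556 − 3.6646·(-0.1646) − 0.1399·(-0.0527))/3.4594 = 0.7129.
x_1 = (-2.3349 + 5.3882·0.7129 − 1.7961·(-0.1646) + 2.6941·(-0.0527))/5.5678 = 0.2982.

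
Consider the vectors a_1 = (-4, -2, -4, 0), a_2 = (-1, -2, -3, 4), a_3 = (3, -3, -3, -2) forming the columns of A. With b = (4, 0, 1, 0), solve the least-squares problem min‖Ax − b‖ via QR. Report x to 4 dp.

a_1 = (-4, -2, -4, 0); ‖a_1‖ = 6.0000, so q_1 = (-0.6667, -0.3333, -0.6667, 0.0000).
q_1·a_2 = (-0.6667)·(-1) + (-0.3333)·(-2) + (-0.6667)·(-3) + 0.0000·4 = 3.3333.
u_2 = a_2 − 3.3333·q_1 = (1.2222, -0.8889, -0.7778, 4.0000).
‖u_2‖ = 4.3461, so q_2 = (0.2812, -0.2045, -0.1790, 0.9204).
q_1·a_3 = (-0.6667)·3 + (-0.3333)·(-3) + (-0.6667)·(-3) + 0.0000·(-2) = 1.0000; q_2·a_3 = 0.2812·3 + (-0.2045)·(-3) + (-0.1790)·(-3) + 0.9204·(-2) = 0.1534.
u_3 = a_3 − 1.0000·q_1 − 0.1534·q_2 = (3.6235, -2.6353, -2.3059, -2.1412).
‖u_3‖ = 5.4751, so q_3 = (0.6618, -0.4813, -0.4212, -0.3911).
Qᵀb = (-3.3333, 0.9459, 2.2261).
Back-substitute: x_3 = 2.2261/5.4751 = 0.4066.
x_2 = (0.9459 − 0.1534·0.4066)/4.3461 = 0.2033.
x_1 = (-3.3333 − 3.3333·0.2033 − 1.0000·0.4066)/6.0000 = -0.7363.

x = (-0.7363, 0.2033, 0.4066)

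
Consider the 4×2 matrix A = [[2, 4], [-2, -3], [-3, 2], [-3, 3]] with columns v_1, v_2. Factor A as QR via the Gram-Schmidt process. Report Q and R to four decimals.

Q = [[0.3922, 0.6617], [-0.3922, -0.4994], [-0.5883, 0.3059], [-0.5883, 0.4682]], R = [[5.0990, -0.1961], [0.0000, 6.1613]]

v_1 = (2, -2, -3, -3); ‖v_1‖ = 5.0990, so e_1 = (0.3922, -0.3922, -0.5883, -0.5883).
e_1·v_2 = 0.3922·4 + (-0.3922)·(-3) + (-0.5883)·2 + (-0.5883)·3 = -0.1961.
u_2 = v_2 + 0.1961·e_1 = (4.0769, -3.0769, 1.8846, 2.8846).
‖u_2‖ = 6.1613, so e_2 = (0.6617, -0.4994, 0.3059, 0.4682).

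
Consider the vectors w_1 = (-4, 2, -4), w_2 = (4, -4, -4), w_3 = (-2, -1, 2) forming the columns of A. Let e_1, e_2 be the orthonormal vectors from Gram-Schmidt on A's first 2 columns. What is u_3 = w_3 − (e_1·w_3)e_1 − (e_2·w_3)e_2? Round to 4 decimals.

w_1 = (-4, 2, -4); ‖w_1‖ = 6.0000, so e_1 = (-0.6667, 0.3333, -0.6667).
e_1·w_2 = (-0.6667)·4 + 0.3333·(-4) + (-0.6667)·(-4) = -1.3333.
u_2 = w_2 + 1.3333·e_1 = (3.1111, -3.5556, -4.8889).
‖u_2‖ = 6.7987, so e_2 = (0.4576, -0.5230, -0.7191).
e_1·w_3 = (-0.6667)·(-2) + 0.3333·(-1) + (-0.6667)·2 = -0.3333; e_2·w_3 = 0.4576·(-2) + (-0.5230)·(-1) + (-0.7191)·2 = -1.8304.
u_3 = w_3 + 0.3333·e_1 + 1.8304·e_2 = (-1.3846, -1.8462, 0.4615).

u_3 = (-1.3846, -1.8462, 0.4615)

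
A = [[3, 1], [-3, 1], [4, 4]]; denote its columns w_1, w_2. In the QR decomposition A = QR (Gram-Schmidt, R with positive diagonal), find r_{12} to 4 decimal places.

r_{12} = 2.7440

e_1 = w_1/‖w_1‖ = (3, -3, 4)/5.8310 = (0.5145, -0.5145, 0.6860).
r_{12} = e_1·w_2 = 2.7440.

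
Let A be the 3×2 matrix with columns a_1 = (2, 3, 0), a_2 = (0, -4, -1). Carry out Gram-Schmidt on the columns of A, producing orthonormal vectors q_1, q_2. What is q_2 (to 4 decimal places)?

a_1 = (2, 3, 0); ‖a_1‖ = 3.6056, so q_1 = (0.5547, 0.8321, 0.0000).
q_1·a_2 = 0.5547·0 + 0.8321·(-4) + 0.0000·(-1) = -3.3282.
u_2 = a_2 + 3.3282·q_1 = (1.8462, -1.2308, -1.0000).
‖u_2‖ = 2.4337, so q_2 = (0.7586, -0.5057, -0.4109).

q_2 = (0.7586, -0.5057, -0.4109)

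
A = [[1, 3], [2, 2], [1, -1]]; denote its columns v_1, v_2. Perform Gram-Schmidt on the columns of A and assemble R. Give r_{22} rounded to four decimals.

r_{22} = 2.8284

q_1 = v_1/‖v_1‖ = (1, 2, 1)/2.4495 = (0.4082, 0.8165, 0.4082).
r_{12} = q_1·v_2 = 2.4495.
u_2 = v_2 − 2.4495·q_1 = (2.0000, 0.0000, -2.0000).
r_{22} = ‖u_2‖ = 2.8284.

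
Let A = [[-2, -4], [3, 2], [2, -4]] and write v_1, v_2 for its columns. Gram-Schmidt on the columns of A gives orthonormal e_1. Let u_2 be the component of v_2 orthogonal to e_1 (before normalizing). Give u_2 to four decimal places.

v_1 = (-2, 3, 2); ‖v_1‖ = 4.1231, so e_1 = (-0.4851, 0.7276, 0.4851).
e_1·v_2 = (-0.4851)·(-4) + 0.7276·2 + 0.4851·(-4) = 1.4552.
u_2 = v_2 − 1.4552·e_1 = (-3.2941, 0.9412, -4.7059).

u_2 = (-3.2941, 0.9412, -4.7059)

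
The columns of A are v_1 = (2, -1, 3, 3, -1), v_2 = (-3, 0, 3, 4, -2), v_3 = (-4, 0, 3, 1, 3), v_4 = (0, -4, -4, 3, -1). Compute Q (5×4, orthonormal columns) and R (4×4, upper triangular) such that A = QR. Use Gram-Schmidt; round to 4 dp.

Q = [[0.4082, -0.8669, -0.2067, -0.1047], [-0.2041, 0.1390, -0.0974, -0.7111], [0.6124, 0.1717, 0.4807, -0.5074], [0.6124, 0.3680, -0.0950, 0.4165], [-0.2041, -0.2535, 0.8412, 0.2290]], R = [[4.8990, 3.4701, 0.2041, 0.4082], [0.0000, 5.0949, 3.5902, 0.1145], [0.0000, 0.0000, 4.6978, -2.6596], [0.0000, 0.0000, 0.0000, 5.8946]]

e_1 = v_1/‖v_1‖ = (2, -1, 3, 3, -1)/4.8990 = (0.4082, -0.2041, 0.6124, 0.6124, -0.2041).
r_{12} = e_1·v_2 = 3.4701.
u_2 = v_2 − 3.4701·e_1 = (-4.4167, 0.7083, 0.8750, 1.8750, -1.2917).
‖u_2‖ = 5.0949, so e_2 = (-0.8669, 0.1390, 0.1717, 0.3680, -0.2535).
r_{13} = e_1·v_3 = 0.2041; r_{23} = e_2·v_3 = 3.5902.
u_3 = v_3 − 0.2041·e_1 − 3.5902·e_2 = (-0.9711, -0.4575, 2.2584, -0.4462, 3.9518).
‖u_3‖ = 4.6978, so e_3 = (-0.2067, -0.0974, 0.4807, -0.0950, 0.8412).
r_{14} = e_1·v_4 = 0.4082; r_{24} = e_2·v_4 = 0.1145; r_{34} = e_3·v_4 = -2.6596.
u_4 = v_4 − 0.4082·e_1 − 0.1145·e_2 + 2.6596·e_3 = (-0.6172, -4.1916, -2.9911, 2.4552, 1.3497).
‖u_4‖ = 5.8946, so e_4 = (-0.1047, -0.7111, -0.5074, 0.4165, 0.2290).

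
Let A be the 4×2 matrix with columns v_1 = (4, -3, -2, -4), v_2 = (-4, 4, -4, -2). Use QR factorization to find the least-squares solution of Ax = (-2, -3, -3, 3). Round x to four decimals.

e_1 = v_1/‖v_1‖ = (4, -3, -2, -4)/6.7082 = (0.5963, -0.4472, -0.2981, -0.5963).
r_{12} = e_1·v_2 = -1.7889.
u_2 = v_2 + 1.7889·e_1 = (-2.9333, 3.2000, -4.5333, -3.0667).
‖u_2‖ = 6.9857, so e_2 = (-0.4199, 0.4581, -0.6489, -0.4390).
Qᵀb = (-0.7454, 0.0954).
Back-substitute: x_2 = 0.0954/6.9857 = 0.0137.
x_1 = (-0.7454 + 1.7889·0.0137)/6.7082 = -0.1075.

x = (-0.1075, 0.0137)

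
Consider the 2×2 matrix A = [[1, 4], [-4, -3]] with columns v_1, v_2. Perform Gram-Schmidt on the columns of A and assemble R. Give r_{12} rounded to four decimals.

r_{12} = 3.8806

v_1 = (1, -4); ‖v_1‖ = 4.1231, so q_1 = (0.2425, -0.9701).
r_{12} = q_1·v_2 = 3.8806.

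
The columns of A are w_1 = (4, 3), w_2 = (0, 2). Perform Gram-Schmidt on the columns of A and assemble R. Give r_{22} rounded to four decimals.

q_1 = w_1/‖w_1‖ = (4, 3)/5.0000 = (0.8000, 0.6000).
r_{12} = q_1·w_2 = 1.2000.
u_2 = w_2 − 1.2000·q_1 = (-0.9600, 1.2800).
r_{22} = ‖u_2‖ = 1.6000.

r_{22} = 1.6000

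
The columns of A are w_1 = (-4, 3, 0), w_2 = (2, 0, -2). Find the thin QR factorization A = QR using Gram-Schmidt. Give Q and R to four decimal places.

Q = [[-0.8000, 0.3087], [0.6000, 0.4116], [0.0000, -0.8575]], R = [[5.0000, -1.6000], [0.0000, 2.3324]]

w_1 = (-4, 3, 0); ‖w_1‖ = 5.0000, so q_1 = (-0.8000, 0.6000, 0.0000).
q_1·w_2 = (-0.8000)·2 + 0.6000·0 + 0.0000·(-2) = -1.6000.
u_2 = w_2 + 1.6000·q_1 = (0.7200, 0.9600, -2.0000).
‖u_2‖ = 2.3324, so q_2 = (0.3087, 0.4116, -0.8575).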